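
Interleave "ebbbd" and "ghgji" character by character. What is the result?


Interleaving "ebbbd" and "ghgji":
  Position 0: 'e' from first, 'g' from second => "eg"
  Position 1: 'b' from first, 'h' from second => "bh"
  Position 2: 'b' from first, 'g' from second => "bg"
  Position 3: 'b' from first, 'j' from second => "bj"
  Position 4: 'd' from first, 'i' from second => "di"
Result: egbhbgbjdi

egbhbgbjdi


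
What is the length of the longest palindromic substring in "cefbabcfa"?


Input: "cefbabcfa"
Checking substrings for palindromes:
  [3:6] "bab" (len 3) => palindrome
Longest palindromic substring: "bab" with length 3

3


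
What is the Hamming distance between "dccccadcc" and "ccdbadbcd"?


Comparing "dccccadcc" and "ccdbadbcd" position by position:
  Position 0: 'd' vs 'c' => differ
  Position 1: 'c' vs 'c' => same
  Position 2: 'c' vs 'd' => differ
  Position 3: 'c' vs 'b' => differ
  Position 4: 'c' vs 'a' => differ
  Position 5: 'a' vs 'd' => differ
  Position 6: 'd' vs 'b' => differ
  Position 7: 'c' vs 'c' => same
  Position 8: 'c' vs 'd' => differ
Total differences (Hamming distance): 7

7


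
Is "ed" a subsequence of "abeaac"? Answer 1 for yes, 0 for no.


Check if "ed" is a subsequence of "abeaac"
Greedy scan:
  Position 0 ('a'): no match needed
  Position 1 ('b'): no match needed
  Position 2 ('e'): matches sub[0] = 'e'
  Position 3 ('a'): no match needed
  Position 4 ('a'): no match needed
  Position 5 ('c'): no match needed
Only matched 1/2 characters => not a subsequence

0


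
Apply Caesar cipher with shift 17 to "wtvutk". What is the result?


Caesar cipher: shift "wtvutk" by 17
  'w' (pos 22) + 17 = pos 13 = 'n'
  't' (pos 19) + 17 = pos 10 = 'k'
  'v' (pos 21) + 17 = pos 12 = 'm'
  'u' (pos 20) + 17 = pos 11 = 'l'
  't' (pos 19) + 17 = pos 10 = 'k'
  'k' (pos 10) + 17 = pos 1 = 'b'
Result: nkmlkb

nkmlkb


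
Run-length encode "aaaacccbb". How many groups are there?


Input: aaaacccbb
Scanning for consecutive runs:
  Group 1: 'a' x 4 (positions 0-3)
  Group 2: 'c' x 3 (positions 4-6)
  Group 3: 'b' x 2 (positions 7-8)
Total groups: 3

3


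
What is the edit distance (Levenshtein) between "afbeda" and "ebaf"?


Computing edit distance: "afbeda" -> "ebaf"
DP table:
           e    b    a    f
      0    1    2    3    4
  a   1    1    2    2    3
  f   2    2    2    3    2
  b   3    3    2    3    3
  e   4    3    3    3    4
  d   5    4    4    4    4
  a   6    5    5    4    5
Edit distance = dp[6][4] = 5

5


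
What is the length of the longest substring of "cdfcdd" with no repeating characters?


Input: "cdfcdd"
Sliding window (track last position of each char):
  Position 0 ('c'): window [0,0] length 1 -- new best
  Position 1 ('d'): window [0,1] length 2 -- new best
  Position 2 ('f'): window [0,2] length 3 -- new best
  Position 3 ('c'): repeat (last at 0), move window start to 1
  Position 3 ('c'): window [1,3] length 3
  Position 4 ('d'): repeat (last at 1), move window start to 2
  Position 4 ('d'): window [2,4] length 3
  Position 5 ('d'): repeat (last at 4), move window start to 5
  Position 5 ('d'): window [5,5] length 1
Longest substring with no repeats: "cdf" with length 3

3


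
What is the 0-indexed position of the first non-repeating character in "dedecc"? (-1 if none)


Input: dedecc
Character frequencies:
  'c': 2
  'd': 2
  'e': 2
Scanning left to right for freq == 1:
  Position 0 ('d'): freq=2, skip
  Position 1 ('e'): freq=2, skip
  Position 2 ('d'): freq=2, skip
  Position 3 ('e'): freq=2, skip
  Position 4 ('c'): freq=2, skip
  Position 5 ('c'): freq=2, skip
  No unique character found => answer = -1

-1


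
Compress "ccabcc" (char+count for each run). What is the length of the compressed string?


Input: ccabcc
Runs:
  'c' x 2 => "c2"
  'a' x 1 => "a1"
  'b' x 1 => "b1"
  'c' x 2 => "c2"
Compressed: "c2a1b1c2"
Compressed length: 8

8


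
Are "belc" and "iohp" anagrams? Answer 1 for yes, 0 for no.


Strings: "belc", "iohp"
Sorted first:  bcel
Sorted second: hiop
Differ at position 0: 'b' vs 'h' => not anagrams

0


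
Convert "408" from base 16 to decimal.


Input: "408" in base 16
Positional expansion:
  Digit '4' (value 4) x 16^2 = 1024
  Digit '0' (value 0) x 16^1 = 0
  Digit '8' (value 8) x 16^0 = 8
Sum = 1032

1032


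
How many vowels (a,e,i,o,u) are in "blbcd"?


Input: blbcd
Checking each character:
  'b' at position 0: consonant
  'l' at position 1: consonant
  'b' at position 2: consonant
  'c' at position 3: consonant
  'd' at position 4: consonant
Total vowels: 0

0


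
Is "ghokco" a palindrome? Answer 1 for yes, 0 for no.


Input: ghokco
Reversed: ockohg
  Compare pos 0 ('g') with pos 5 ('o'): MISMATCH
  Compare pos 1 ('h') with pos 4 ('c'): MISMATCH
  Compare pos 2 ('o') with pos 3 ('k'): MISMATCH
Result: not a palindrome

0


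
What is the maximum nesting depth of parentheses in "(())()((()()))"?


Input: "(())()((()()))"
Tracking depth:
  Position 0 '(': depth becomes 1
  Position 1 '(': depth becomes 2
  Position 2 ')': depth becomes 1
  Position 3 ')': depth becomes 0
  Position 4 '(': depth becomes 1
  Position 5 ')': depth becomes 0
  Position 6 '(': depth becomes 1
  Position 7 '(': depth becomes 2
  Position 8 '(': depth becomes 3
  Position 9 ')': depth becomes 2
  Position 10 '(': depth becomes 3
  Position 11 ')': depth becomes 2
  Position 12 ')': depth becomes 1
  Position 13 ')': depth becomes 0
Maximum depth reached: 3

3


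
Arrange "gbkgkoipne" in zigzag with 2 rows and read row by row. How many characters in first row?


Zigzag "gbkgkoipne" into 2 rows:
Placing characters:
  'g' => row 0
  'b' => row 1
  'k' => row 0
  'g' => row 1
  'k' => row 0
  'o' => row 1
  'i' => row 0
  'p' => row 1
  'n' => row 0
  'e' => row 1
Rows:
  Row 0: "gkkin"
  Row 1: "bgope"
First row length: 5

5


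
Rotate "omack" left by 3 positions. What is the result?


Input: "omack", rotate left by 3
First 3 characters: "oma"
Remaining characters: "ck"
Concatenate remaining + first: "ck" + "oma" = "ckoma"

ckoma


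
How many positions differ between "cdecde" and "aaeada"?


Comparing "cdecde" and "aaeada" position by position:
  Position 0: 'c' vs 'a' => DIFFER
  Position 1: 'd' vs 'a' => DIFFER
  Position 2: 'e' vs 'e' => same
  Position 3: 'c' vs 'a' => DIFFER
  Position 4: 'd' vs 'd' => same
  Position 5: 'e' vs 'a' => DIFFER
Positions that differ: 4

4


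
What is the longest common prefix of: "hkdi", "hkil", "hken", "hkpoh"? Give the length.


Words: hkdi, hkil, hken, hkpoh
  Position 0: all 'h' => match
  Position 1: all 'k' => match
  Position 2: ('d', 'i', 'e', 'p') => mismatch, stop
LCP = "hk" (length 2)

2


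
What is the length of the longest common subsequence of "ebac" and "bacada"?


LCS of "ebac" and "bacada"
DP table:
           b    a    c    a    d    a
      0    0    0    0    0    0    0
  e   0    0    0    0    0    0    0
  b   0    1    1    1    1    1    1
  a   0    1    2    2    2    2    2
  c   0    1    2    3    3    3    3
LCS length = dp[4][6] = 3

3


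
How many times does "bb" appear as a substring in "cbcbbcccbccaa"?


Searching for "bb" in "cbcbbcccbccaa"
Scanning each position:
  Position 0: "cb" => no
  Position 1: "bc" => no
  Position 2: "cb" => no
  Position 3: "bb" => MATCH
  Position 4: "bc" => no
  Position 5: "cc" => no
  Position 6: "cc" => no
  Position 7: "cb" => no
  Position 8: "bc" => no
  Position 9: "cc" => no
  Position 10: "ca" => no
  Position 11: "aa" => no
Total occurrences: 1

1


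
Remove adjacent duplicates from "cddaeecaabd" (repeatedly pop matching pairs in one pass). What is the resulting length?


Input: cddaeecaabd
Stack-based adjacent duplicate removal:
  Read 'c': push. Stack: c
  Read 'd': push. Stack: cd
  Read 'd': matches stack top 'd' => pop. Stack: c
  Read 'a': push. Stack: ca
  Read 'e': push. Stack: cae
  Read 'e': matches stack top 'e' => pop. Stack: ca
  Read 'c': push. Stack: cac
  Read 'a': push. Stack: caca
  Read 'a': matches stack top 'a' => pop. Stack: cac
  Read 'b': push. Stack: cacb
  Read 'd': push. Stack: cacbd
Final stack: "cacbd" (length 5)

5


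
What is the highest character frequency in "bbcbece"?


Input: bbcbece
Character counts:
  'b': 3
  'c': 2
  'e': 2
Maximum frequency: 3

3


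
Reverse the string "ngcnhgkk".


Input: ngcnhgkk
Reading characters right to left:
  Position 7: 'k'
  Position 6: 'k'
  Position 5: 'g'
  Position 4: 'h'
  Position 3: 'n'
  Position 2: 'c'
  Position 1: 'g'
  Position 0: 'n'
Reversed: kkghncgn

kkghncgn


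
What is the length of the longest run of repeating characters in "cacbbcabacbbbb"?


Input: "cacbbcabacbbbb"
Scanning for longest run:
  Position 1 ('a'): new char, reset run to 1
  Position 2 ('c'): new char, reset run to 1
  Position 3 ('b'): new char, reset run to 1
  Position 4 ('b'): continues run of 'b', length=2
  Position 5 ('c'): new char, reset run to 1
  Position 6 ('a'): new char, reset run to 1
  Position 7 ('b'): new char, reset run to 1
  Position 8 ('a'): new char, reset run to 1
  Position 9 ('c'): new char, reset run to 1
  Position 10 ('b'): new char, reset run to 1
  Position 11 ('b'): continues run of 'b', length=2
  Position 12 ('b'): continues run of 'b', length=3
  Position 13 ('b'): continues run of 'b', length=4
Longest run: 'b' with length 4

4


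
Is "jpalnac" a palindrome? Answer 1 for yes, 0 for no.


Input: jpalnac
Reversed: canlapj
  Compare pos 0 ('j') with pos 6 ('c'): MISMATCH
  Compare pos 1 ('p') with pos 5 ('a'): MISMATCH
  Compare pos 2 ('a') with pos 4 ('n'): MISMATCH
Result: not a palindrome

0


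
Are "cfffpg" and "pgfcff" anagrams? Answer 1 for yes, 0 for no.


Strings: "cfffpg", "pgfcff"
Sorted first:  cfffgp
Sorted second: cfffgp
Sorted forms match => anagrams

1


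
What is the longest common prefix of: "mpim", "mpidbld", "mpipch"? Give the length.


Words: mpim, mpidbld, mpipch
  Position 0: all 'm' => match
  Position 1: all 'p' => match
  Position 2: all 'i' => match
  Position 3: ('m', 'd', 'p') => mismatch, stop
LCP = "mpi" (length 3)

3


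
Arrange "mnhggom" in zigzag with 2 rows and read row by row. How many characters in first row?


Zigzag "mnhggom" into 2 rows:
Placing characters:
  'm' => row 0
  'n' => row 1
  'h' => row 0
  'g' => row 1
  'g' => row 0
  'o' => row 1
  'm' => row 0
Rows:
  Row 0: "mhgm"
  Row 1: "ngo"
First row length: 4

4


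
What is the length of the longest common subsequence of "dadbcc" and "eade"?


LCS of "dadbcc" and "eade"
DP table:
           e    a    d    e
      0    0    0    0    0
  d   0    0    0    1    1
  a   0    0    1    1    1
  d   0    0    1    2    2
  b   0    0    1    2    2
  c   0    0    1    2    2
  c   0    0    1    2    2
LCS length = dp[6][4] = 2

2


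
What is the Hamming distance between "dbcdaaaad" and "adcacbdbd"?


Comparing "dbcdaaaad" and "adcacbdbd" position by position:
  Position 0: 'd' vs 'a' => differ
  Position 1: 'b' vs 'd' => differ
  Position 2: 'c' vs 'c' => same
  Position 3: 'd' vs 'a' => differ
  Position 4: 'a' vs 'c' => differ
  Position 5: 'a' vs 'b' => differ
  Position 6: 'a' vs 'd' => differ
  Position 7: 'a' vs 'b' => differ
  Position 8: 'd' vs 'd' => same
Total differences (Hamming distance): 7

7


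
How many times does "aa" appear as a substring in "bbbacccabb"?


Searching for "aa" in "bbbacccabb"
Scanning each position:
  Position 0: "bb" => no
  Position 1: "bb" => no
  Position 2: "ba" => no
  Position 3: "ac" => no
  Position 4: "cc" => no
  Position 5: "cc" => no
  Position 6: "ca" => no
  Position 7: "ab" => no
  Position 8: "bb" => no
Total occurrences: 0

0


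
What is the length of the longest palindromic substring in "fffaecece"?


Input: "fffaecece"
Checking substrings for palindromes:
  [4:9] "ecece" (len 5) => palindrome
  [0:3] "fff" (len 3) => palindrome
  [4:7] "ece" (len 3) => palindrome
  [5:8] "cec" (len 3) => palindrome
  [6:9] "ece" (len 3) => palindrome
  [0:2] "ff" (len 2) => palindrome
Longest palindromic substring: "ecece" with length 5

5


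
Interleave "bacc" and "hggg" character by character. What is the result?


Interleaving "bacc" and "hggg":
  Position 0: 'b' from first, 'h' from second => "bh"
  Position 1: 'a' from first, 'g' from second => "ag"
  Position 2: 'c' from first, 'g' from second => "cg"
  Position 3: 'c' from first, 'g' from second => "cg"
Result: bhagcgcg

bhagcgcg


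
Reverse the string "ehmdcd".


Input: ehmdcd
Reading characters right to left:
  Position 5: 'd'
  Position 4: 'c'
  Position 3: 'd'
  Position 2: 'm'
  Position 1: 'h'
  Position 0: 'e'
Reversed: dcdmhe

dcdmhe


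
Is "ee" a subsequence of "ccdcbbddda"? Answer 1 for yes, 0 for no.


Check if "ee" is a subsequence of "ccdcbbddda"
Greedy scan:
  Position 0 ('c'): no match needed
  Position 1 ('c'): no match needed
  Position 2 ('d'): no match needed
  Position 3 ('c'): no match needed
  Position 4 ('b'): no match needed
  Position 5 ('b'): no match needed
  Position 6 ('d'): no match needed
  Position 7 ('d'): no match needed
  Position 8 ('d'): no match needed
  Position 9 ('a'): no match needed
Only matched 0/2 characters => not a subsequence

0


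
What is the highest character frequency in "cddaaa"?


Input: cddaaa
Character counts:
  'a': 3
  'c': 1
  'd': 2
Maximum frequency: 3

3


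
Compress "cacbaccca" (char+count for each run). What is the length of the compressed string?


Input: cacbaccca
Runs:
  'c' x 1 => "c1"
  'a' x 1 => "a1"
  'c' x 1 => "c1"
  'b' x 1 => "b1"
  'a' x 1 => "a1"
  'c' x 3 => "c3"
  'a' x 1 => "a1"
Compressed: "c1a1c1b1a1c3a1"
Compressed length: 14

14


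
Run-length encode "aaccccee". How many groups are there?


Input: aaccccee
Scanning for consecutive runs:
  Group 1: 'a' x 2 (positions 0-1)
  Group 2: 'c' x 4 (positions 2-5)
  Group 3: 'e' x 2 (positions 6-7)
Total groups: 3

3


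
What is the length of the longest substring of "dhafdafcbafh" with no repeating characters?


Input: "dhafdafcbafh"
Sliding window (track last position of each char):
  Position 0 ('d'): window [0,0] length 1 -- new best
  Position 1 ('h'): window [0,1] length 2 -- new best
  Position 2 ('a'): window [0,2] length 3 -- new best
  Position 3 ('f'): window [0,3] length 4 -- new best
  Position 4 ('d'): repeat (last at 0), move window start to 1
  Position 4 ('d'): window [1,4] length 4
  Position 5 ('a'): repeat (last at 2), move window start to 3
  Position 5 ('a'): window [3,5] length 3
  Position 6 ('f'): repeat (last at 3), move window start to 4
  Position 6 ('f'): window [4,6] length 3
  Position 7 ('c'): window [4,7] length 4
  Position 8 ('b'): window [4,8] length 5 -- new best
  Position 9 ('a'): repeat (last at 5), move window start to 6
  Position 9 ('a'): window [6,9] length 4
  Position 10 ('f'): repeat (last at 6), move window start to 7
  Position 10 ('f'): window [7,10] length 4
  Position 11 ('h'): window [7,11] length 5
Longest substring with no repeats: "dafcb" with length 5

5


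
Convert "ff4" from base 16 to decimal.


Input: "ff4" in base 16
Positional expansion:
  Digit 'f' (value 15) x 16^2 = 3840
  Digit 'f' (value 15) x 16^1 = 240
  Digit '4' (value 4) x 16^0 = 4
Sum = 4084

4084


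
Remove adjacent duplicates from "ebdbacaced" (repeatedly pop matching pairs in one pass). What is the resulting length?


Input: ebdbacaced
Stack-based adjacent duplicate removal:
  Read 'e': push. Stack: e
  Read 'b': push. Stack: eb
  Read 'd': push. Stack: ebd
  Read 'b': push. Stack: ebdb
  Read 'a': push. Stack: ebdba
  Read 'c': push. Stack: ebdbac
  Read 'a': push. Stack: ebdbaca
  Read 'c': push. Stack: ebdbacac
  Read 'e': push. Stack: ebdbacace
  Read 'd': push. Stack: ebdbacaced
Final stack: "ebdbacaced" (length 10)

10


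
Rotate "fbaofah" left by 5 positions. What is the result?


Input: "fbaofah", rotate left by 5
First 5 characters: "fbaof"
Remaining characters: "ah"
Concatenate remaining + first: "ah" + "fbaof" = "ahfbaof"

ahfbaof


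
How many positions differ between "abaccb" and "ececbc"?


Comparing "abaccb" and "ececbc" position by position:
  Position 0: 'a' vs 'e' => DIFFER
  Position 1: 'b' vs 'c' => DIFFER
  Position 2: 'a' vs 'e' => DIFFER
  Position 3: 'c' vs 'c' => same
  Position 4: 'c' vs 'b' => DIFFER
  Position 5: 'b' vs 'c' => DIFFER
Positions that differ: 5

5


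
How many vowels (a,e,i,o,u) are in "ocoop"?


Input: ocoop
Checking each character:
  'o' at position 0: vowel (running total: 1)
  'c' at position 1: consonant
  'o' at position 2: vowel (running total: 2)
  'o' at position 3: vowel (running total: 3)
  'p' at position 4: consonant
Total vowels: 3

3


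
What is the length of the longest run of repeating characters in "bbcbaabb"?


Input: "bbcbaabb"
Scanning for longest run:
  Position 1 ('b'): continues run of 'b', length=2
  Position 2 ('c'): new char, reset run to 1
  Position 3 ('b'): new char, reset run to 1
  Position 4 ('a'): new char, reset run to 1
  Position 5 ('a'): continues run of 'a', length=2
  Position 6 ('b'): new char, reset run to 1
  Position 7 ('b'): continues run of 'b', length=2
Longest run: 'b' with length 2

2


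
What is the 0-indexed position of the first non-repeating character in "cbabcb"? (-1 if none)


Input: cbabcb
Character frequencies:
  'a': 1
  'b': 3
  'c': 2
Scanning left to right for freq == 1:
  Position 0 ('c'): freq=2, skip
  Position 1 ('b'): freq=3, skip
  Position 2 ('a'): unique! => answer = 2

2


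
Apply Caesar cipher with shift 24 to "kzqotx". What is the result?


Caesar cipher: shift "kzqotx" by 24
  'k' (pos 10) + 24 = pos 8 = 'i'
  'z' (pos 25) + 24 = pos 23 = 'x'
  'q' (pos 16) + 24 = pos 14 = 'o'
  'o' (pos 14) + 24 = pos 12 = 'm'
  't' (pos 19) + 24 = pos 17 = 'r'
  'x' (pos 23) + 24 = pos 21 = 'v'
Result: ixomrv

ixomrv


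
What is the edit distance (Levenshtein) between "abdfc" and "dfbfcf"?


Computing edit distance: "abdfc" -> "dfbfcf"
DP table:
           d    f    b    f    c    f
      0    1    2    3    4    5    6
  a   1    1    2    3    4    5    6
  b   2    2    2    2    3    4    5
  d   3    2    3    3    3    4    5
  f   4    3    2    3    3    4    4
  c   5    4    3    3    4    3    4
Edit distance = dp[5][6] = 4

4


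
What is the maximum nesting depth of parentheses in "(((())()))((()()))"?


Input: "(((())()))((()()))"
Tracking depth:
  Position 0 '(': depth becomes 1
  Position 1 '(': depth becomes 2
  Position 2 '(': depth becomes 3
  Position 3 '(': depth becomes 4
  Position 4 ')': depth becomes 3
  Position 5 ')': depth becomes 2
  Position 6 '(': depth becomes 3
  Position 7 ')': depth becomes 2
  Position 8 ')': depth becomes 1
  Position 9 ')': depth becomes 0
  Position 10 '(': depth becomes 1
  Position 11 '(': depth becomes 2
  Position 12 '(': depth becomes 3
  Position 13 ')': depth becomes 2
  Position 14 '(': depth becomes 3
  Position 15 ')': depth becomes 2
  Position 16 ')': depth becomes 1
  Position 17 ')': depth becomes 0
Maximum depth reached: 4

4


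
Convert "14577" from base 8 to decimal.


Input: "14577" in base 8
Positional expansion:
  Digit '1' (value 1) x 8^4 = 4096
  Digit '4' (value 4) x 8^3 = 2048
  Digit '5' (value 5) x 8^2 = 320
  Digit '7' (value 7) x 8^1 = 56
  Digit '7' (value 7) x 8^0 = 7
Sum = 6527

6527


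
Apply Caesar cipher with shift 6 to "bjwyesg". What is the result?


Caesar cipher: shift "bjwyesg" by 6
  'b' (pos 1) + 6 = pos 7 = 'h'
  'j' (pos 9) + 6 = pos 15 = 'p'
  'w' (pos 22) + 6 = pos 2 = 'c'
  'y' (pos 24) + 6 = pos 4 = 'e'
  'e' (pos 4) + 6 = pos 10 = 'k'
  's' (pos 18) + 6 = pos 24 = 'y'
  'g' (pos 6) + 6 = pos 12 = 'm'
Result: hpcekym

hpcekym


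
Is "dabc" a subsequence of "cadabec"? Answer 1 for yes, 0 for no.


Check if "dabc" is a subsequence of "cadabec"
Greedy scan:
  Position 0 ('c'): no match needed
  Position 1 ('a'): no match needed
  Position 2 ('d'): matches sub[0] = 'd'
  Position 3 ('a'): matches sub[1] = 'a'
  Position 4 ('b'): matches sub[2] = 'b'
  Position 5 ('e'): no match needed
  Position 6 ('c'): matches sub[3] = 'c'
All 4 characters matched => is a subsequence

1


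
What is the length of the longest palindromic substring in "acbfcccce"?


Input: "acbfcccce"
Checking substrings for palindromes:
  [4:8] "cccc" (len 4) => palindrome
  [4:7] "ccc" (len 3) => palindrome
  [5:8] "ccc" (len 3) => palindrome
  [4:6] "cc" (len 2) => palindrome
  [5:7] "cc" (len 2) => palindrome
  [6:8] "cc" (len 2) => palindrome
Longest palindromic substring: "cccc" with length 4

4


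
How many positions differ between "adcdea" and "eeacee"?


Comparing "adcdea" and "eeacee" position by position:
  Position 0: 'a' vs 'e' => DIFFER
  Position 1: 'd' vs 'e' => DIFFER
  Position 2: 'c' vs 'a' => DIFFER
  Position 3: 'd' vs 'c' => DIFFER
  Position 4: 'e' vs 'e' => same
  Position 5: 'a' vs 'e' => DIFFER
Positions that differ: 5

5


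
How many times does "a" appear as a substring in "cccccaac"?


Searching for "a" in "cccccaac"
Scanning each position:
  Position 0: "c" => no
  Position 1: "c" => no
  Position 2: "c" => no
  Position 3: "c" => no
  Position 4: "c" => no
  Position 5: "a" => MATCH
  Position 6: "a" => MATCH
  Position 7: "c" => no
Total occurrences: 2

2


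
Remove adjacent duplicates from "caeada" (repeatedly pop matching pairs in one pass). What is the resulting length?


Input: caeada
Stack-based adjacent duplicate removal:
  Read 'c': push. Stack: c
  Read 'a': push. Stack: ca
  Read 'e': push. Stack: cae
  Read 'a': push. Stack: caea
  Read 'd': push. Stack: caead
  Read 'a': push. Stack: caeada
Final stack: "caeada" (length 6)

6


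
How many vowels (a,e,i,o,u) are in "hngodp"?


Input: hngodp
Checking each character:
  'h' at position 0: consonant
  'n' at position 1: consonant
  'g' at position 2: consonant
  'o' at position 3: vowel (running total: 1)
  'd' at position 4: consonant
  'p' at position 5: consonant
Total vowels: 1

1


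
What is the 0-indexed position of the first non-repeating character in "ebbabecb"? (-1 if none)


Input: ebbabecb
Character frequencies:
  'a': 1
  'b': 4
  'c': 1
  'e': 2
Scanning left to right for freq == 1:
  Position 0 ('e'): freq=2, skip
  Position 1 ('b'): freq=4, skip
  Position 2 ('b'): freq=4, skip
  Position 3 ('a'): unique! => answer = 3

3


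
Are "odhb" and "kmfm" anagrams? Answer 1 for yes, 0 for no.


Strings: "odhb", "kmfm"
Sorted first:  bdho
Sorted second: fkmm
Differ at position 0: 'b' vs 'f' => not anagrams

0


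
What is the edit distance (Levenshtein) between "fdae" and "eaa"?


Computing edit distance: "fdae" -> "eaa"
DP table:
           e    a    a
      0    1    2    3
  f   1    1    2    3
  d   2    2    2    3
  a   3    3    2    2
  e   4    3    3    3
Edit distance = dp[4][3] = 3

3


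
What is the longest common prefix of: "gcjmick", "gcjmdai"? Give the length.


Words: gcjmick, gcjmdai
  Position 0: all 'g' => match
  Position 1: all 'c' => match
  Position 2: all 'j' => match
  Position 3: all 'm' => match
  Position 4: ('i', 'd') => mismatch, stop
LCP = "gcjm" (length 4)

4


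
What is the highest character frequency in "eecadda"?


Input: eecadda
Character counts:
  'a': 2
  'c': 1
  'd': 2
  'e': 2
Maximum frequency: 2

2


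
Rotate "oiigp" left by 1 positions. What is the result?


Input: "oiigp", rotate left by 1
First 1 characters: "o"
Remaining characters: "iigp"
Concatenate remaining + first: "iigp" + "o" = "iigpo"

iigpo


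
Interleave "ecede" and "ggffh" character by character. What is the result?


Interleaving "ecede" and "ggffh":
  Position 0: 'e' from first, 'g' from second => "eg"
  Position 1: 'c' from first, 'g' from second => "cg"
  Position 2: 'e' from first, 'f' from second => "ef"
  Position 3: 'd' from first, 'f' from second => "df"
  Position 4: 'e' from first, 'h' from second => "eh"
Result: egcgefdfeh

egcgefdfeh


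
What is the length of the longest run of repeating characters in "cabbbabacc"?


Input: "cabbbabacc"
Scanning for longest run:
  Position 1 ('a'): new char, reset run to 1
  Position 2 ('b'): new char, reset run to 1
  Position 3 ('b'): continues run of 'b', length=2
  Position 4 ('b'): continues run of 'b', length=3
  Position 5 ('a'): new char, reset run to 1
  Position 6 ('b'): new char, reset run to 1
  Position 7 ('a'): new char, reset run to 1
  Position 8 ('c'): new char, reset run to 1
  Position 9 ('c'): continues run of 'c', length=2
Longest run: 'b' with length 3

3


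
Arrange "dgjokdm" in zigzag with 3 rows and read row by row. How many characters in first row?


Zigzag "dgjokdm" into 3 rows:
Placing characters:
  'd' => row 0
  'g' => row 1
  'j' => row 2
  'o' => row 1
  'k' => row 0
  'd' => row 1
  'm' => row 2
Rows:
  Row 0: "dk"
  Row 1: "god"
  Row 2: "jm"
First row length: 2

2


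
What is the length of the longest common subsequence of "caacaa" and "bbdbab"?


LCS of "caacaa" and "bbdbab"
DP table:
           b    b    d    b    a    b
      0    0    0    0    0    0    0
  c   0    0    0    0    0    0    0
  a   0    0    0    0    0    1    1
  a   0    0    0    0    0    1    1
  c   0    0    0    0    0    1    1
  a   0    0    0    0    0    1    1
  a   0    0    0    0    0    1    1
LCS length = dp[6][6] = 1

1


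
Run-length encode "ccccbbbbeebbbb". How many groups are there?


Input: ccccbbbbeebbbb
Scanning for consecutive runs:
  Group 1: 'c' x 4 (positions 0-3)
  Group 2: 'b' x 4 (positions 4-7)
  Group 3: 'e' x 2 (positions 8-9)
  Group 4: 'b' x 4 (positions 10-13)
Total groups: 4

4


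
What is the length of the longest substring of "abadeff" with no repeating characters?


Input: "abadeff"
Sliding window (track last position of each char):
  Position 0 ('a'): window [0,0] length 1 -- new best
  Position 1 ('b'): window [0,1] length 2 -- new best
  Position 2 ('a'): repeat (last at 0), move window start to 1
  Position 2 ('a'): window [1,2] length 2
  Position 3 ('d'): window [1,3] length 3 -- new best
  Position 4 ('e'): window [1,4] length 4 -- new best
  Position 5 ('f'): window [1,5] length 5 -- new best
  Position 6 ('f'): repeat (last at 5), move window start to 6
  Position 6 ('f'): window [6,6] length 1
Longest substring with no repeats: "badef" with length 5

5


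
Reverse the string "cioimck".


Input: cioimck
Reading characters right to left:
  Position 6: 'k'
  Position 5: 'c'
  Position 4: 'm'
  Position 3: 'i'
  Position 2: 'o'
  Position 1: 'i'
  Position 0: 'c'
Reversed: kcmioic

kcmioic


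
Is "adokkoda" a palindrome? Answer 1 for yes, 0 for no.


Input: adokkoda
Reversed: adokkoda
  Compare pos 0 ('a') with pos 7 ('a'): match
  Compare pos 1 ('d') with pos 6 ('d'): match
  Compare pos 2 ('o') with pos 5 ('o'): match
  Compare pos 3 ('k') with pos 4 ('k'): match
Result: palindrome

1


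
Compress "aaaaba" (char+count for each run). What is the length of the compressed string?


Input: aaaaba
Runs:
  'a' x 4 => "a4"
  'b' x 1 => "b1"
  'a' x 1 => "a1"
Compressed: "a4b1a1"
Compressed length: 6

6


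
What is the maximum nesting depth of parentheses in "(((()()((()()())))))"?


Input: "(((()()((()()())))))"
Tracking depth:
  Position 0 '(': depth becomes 1
  Position 1 '(': depth becomes 2
  Position 2 '(': depth becomes 3
  Position 3 '(': depth becomes 4
  Position 4 ')': depth becomes 3
  Position 5 '(': depth becomes 4
  Position 6 ')': depth becomes 3
  Position 7 '(': depth becomes 4
  Position 8 '(': depth becomes 5
  Position 9 '(': depth becomes 6
  Position 10 ')': depth becomes 5
  Position 11 '(': depth becomes 6
  Position 12 ')': depth becomes 5
  Position 13 '(': depth becomes 6
  Position 14 ')': depth becomes 5
  Position 15 ')': depth becomes 4
  Position 16 ')': depth becomes 3
  Position 17 ')': depth becomes 2
  Position 18 ')': depth becomes 1
  Position 19 ')': depth becomes 0
Maximum depth reached: 6

6


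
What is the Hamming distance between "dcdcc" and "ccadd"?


Comparing "dcdcc" and "ccadd" position by position:
  Position 0: 'd' vs 'c' => differ
  Position 1: 'c' vs 'c' => same
  Position 2: 'd' vs 'a' => differ
  Position 3: 'c' vs 'd' => differ
  Position 4: 'c' vs 'd' => differ
Total differences (Hamming distance): 4

4


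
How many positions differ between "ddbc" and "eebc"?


Comparing "ddbc" and "eebc" position by position:
  Position 0: 'd' vs 'e' => DIFFER
  Position 1: 'd' vs 'e' => DIFFER
  Position 2: 'b' vs 'b' => same
  Position 3: 'c' vs 'c' => same
Positions that differ: 2

2


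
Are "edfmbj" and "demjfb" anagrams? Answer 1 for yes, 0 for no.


Strings: "edfmbj", "demjfb"
Sorted first:  bdefjm
Sorted second: bdefjm
Sorted forms match => anagrams

1


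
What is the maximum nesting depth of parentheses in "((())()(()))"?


Input: "((())()(()))"
Tracking depth:
  Position 0 '(': depth becomes 1
  Position 1 '(': depth becomes 2
  Position 2 '(': depth becomes 3
  Position 3 ')': depth becomes 2
  Position 4 ')': depth becomes 1
  Position 5 '(': depth becomes 2
  Position 6 ')': depth becomes 1
  Position 7 '(': depth becomes 2
  Position 8 '(': depth becomes 3
  Position 9 ')': depth becomes 2
  Position 10 ')': depth becomes 1
  Position 11 ')': depth becomes 0
Maximum depth reached: 3

3


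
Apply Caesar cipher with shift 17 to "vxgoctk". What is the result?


Caesar cipher: shift "vxgoctk" by 17
  'v' (pos 21) + 17 = pos 12 = 'm'
  'x' (pos 23) + 17 = pos 14 = 'o'
  'g' (pos 6) + 17 = pos 23 = 'x'
  'o' (pos 14) + 17 = pos 5 = 'f'
  'c' (pos 2) + 17 = pos 19 = 't'
  't' (pos 19) + 17 = pos 10 = 'k'
  'k' (pos 10) + 17 = pos 1 = 'b'
Result: moxftkb

moxftkb


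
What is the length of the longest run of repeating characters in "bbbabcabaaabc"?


Input: "bbbabcabaaabc"
Scanning for longest run:
  Position 1 ('b'): continues run of 'b', length=2
  Position 2 ('b'): continues run of 'b', length=3
  Position 3 ('a'): new char, reset run to 1
  Position 4 ('b'): new char, reset run to 1
  Position 5 ('c'): new char, reset run to 1
  Position 6 ('a'): new char, reset run to 1
  Position 7 ('b'): new char, reset run to 1
  Position 8 ('a'): new char, reset run to 1
  Position 9 ('a'): continues run of 'a', length=2
  Position 10 ('a'): continues run of 'a', length=3
  Position 11 ('b'): new char, reset run to 1
  Position 12 ('c'): new char, reset run to 1
Longest run: 'b' with length 3

3


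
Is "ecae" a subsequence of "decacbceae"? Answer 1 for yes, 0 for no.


Check if "ecae" is a subsequence of "decacbceae"
Greedy scan:
  Position 0 ('d'): no match needed
  Position 1 ('e'): matches sub[0] = 'e'
  Position 2 ('c'): matches sub[1] = 'c'
  Position 3 ('a'): matches sub[2] = 'a'
  Position 4 ('c'): no match needed
  Position 5 ('b'): no match needed
  Position 6 ('c'): no match needed
  Position 7 ('e'): matches sub[3] = 'e'
  Position 8 ('a'): no match needed
  Position 9 ('e'): no match needed
All 4 characters matched => is a subsequence

1


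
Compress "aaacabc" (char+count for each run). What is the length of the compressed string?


Input: aaacabc
Runs:
  'a' x 3 => "a3"
  'c' x 1 => "c1"
  'a' x 1 => "a1"
  'b' x 1 => "b1"
  'c' x 1 => "c1"
Compressed: "a3c1a1b1c1"
Compressed length: 10

10


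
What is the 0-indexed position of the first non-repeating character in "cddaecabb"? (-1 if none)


Input: cddaecabb
Character frequencies:
  'a': 2
  'b': 2
  'c': 2
  'd': 2
  'e': 1
Scanning left to right for freq == 1:
  Position 0 ('c'): freq=2, skip
  Position 1 ('d'): freq=2, skip
  Position 2 ('d'): freq=2, skip
  Position 3 ('a'): freq=2, skip
  Position 4 ('e'): unique! => answer = 4

4


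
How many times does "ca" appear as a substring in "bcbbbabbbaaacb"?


Searching for "ca" in "bcbbbabbbaaacb"
Scanning each position:
  Position 0: "bc" => no
  Position 1: "cb" => no
  Position 2: "bb" => no
  Position 3: "bb" => no
  Position 4: "ba" => no
  Position 5: "ab" => no
  Position 6: "bb" => no
  Position 7: "bb" => no
  Position 8: "ba" => no
  Position 9: "aa" => no
  Position 10: "aa" => no
  Position 11: "ac" => no
  Position 12: "cb" => no
Total occurrences: 0

0


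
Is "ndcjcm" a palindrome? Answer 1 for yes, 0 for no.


Input: ndcjcm
Reversed: mcjcdn
  Compare pos 0 ('n') with pos 5 ('m'): MISMATCH
  Compare pos 1 ('d') with pos 4 ('c'): MISMATCH
  Compare pos 2 ('c') with pos 3 ('j'): MISMATCH
Result: not a palindrome

0


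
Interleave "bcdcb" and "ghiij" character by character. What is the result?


Interleaving "bcdcb" and "ghiij":
  Position 0: 'b' from first, 'g' from second => "bg"
  Position 1: 'c' from first, 'h' from second => "ch"
  Position 2: 'd' from first, 'i' from second => "di"
  Position 3: 'c' from first, 'i' from second => "ci"
  Position 4: 'b' from first, 'j' from second => "bj"
Result: bgchdicibj

bgchdicibj


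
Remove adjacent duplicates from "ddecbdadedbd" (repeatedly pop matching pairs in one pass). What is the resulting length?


Input: ddecbdadedbd
Stack-based adjacent duplicate removal:
  Read 'd': push. Stack: d
  Read 'd': matches stack top 'd' => pop. Stack: (empty)
  Read 'e': push. Stack: e
  Read 'c': push. Stack: ec
  Read 'b': push. Stack: ecb
  Read 'd': push. Stack: ecbd
  Read 'a': push. Stack: ecbda
  Read 'd': push. Stack: ecbdad
  Read 'e': push. Stack: ecbdade
  Read 'd': push. Stack: ecbdaded
  Read 'b': push. Stack: ecbdadedb
  Read 'd': push. Stack: ecbdadedbd
Final stack: "ecbdadedbd" (length 10)

10


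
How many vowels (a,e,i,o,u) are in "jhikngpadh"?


Input: jhikngpadh
Checking each character:
  'j' at position 0: consonant
  'h' at position 1: consonant
  'i' at position 2: vowel (running total: 1)
  'k' at position 3: consonant
  'n' at position 4: consonant
  'g' at position 5: consonant
  'p' at position 6: consonant
  'a' at position 7: vowel (running total: 2)
  'd' at position 8: consonant
  'h' at position 9: consonant
Total vowels: 2

2


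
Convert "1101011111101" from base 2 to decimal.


Input: "1101011111101" in base 2
Positional expansion:
  Digit '1' (value 1) x 2^12 = 4096
  Digit '1' (value 1) x 2^11 = 2048
  Digit '0' (value 0) x 2^10 = 0
  Digit '1' (value 1) x 2^9 = 512
  Digit '0' (value 0) x 2^8 = 0
  Digit '1' (value 1) x 2^7 = 128
  Digit '1' (value 1) x 2^6 = 64
  Digit '1' (value 1) x 2^5 = 32
  Digit '1' (value 1) x 2^4 = 16
  Digit '1' (value 1) x 2^3 = 8
  Digit '1' (value 1) x 2^2 = 4
  Digit '0' (value 0) x 2^1 = 0
  Digit '1' (value 1) x 2^0 = 1
Sum = 6909

6909


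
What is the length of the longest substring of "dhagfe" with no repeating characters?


Input: "dhagfe"
Sliding window (track last position of each char):
  Position 0 ('d'): window [0,0] length 1 -- new best
  Position 1 ('h'): window [0,1] length 2 -- new best
  Position 2 ('a'): window [0,2] length 3 -- new best
  Position 3 ('g'): window [0,3] length 4 -- new best
  Position 4 ('f'): window [0,4] length 5 -- new best
  Position 5 ('e'): window [0,5] length 6 -- new best
Longest substring with no repeats: "dhagfe" with length 6

6


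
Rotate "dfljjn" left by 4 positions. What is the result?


Input: "dfljjn", rotate left by 4
First 4 characters: "dflj"
Remaining characters: "jn"
Concatenate remaining + first: "jn" + "dflj" = "jndflj"

jndflj


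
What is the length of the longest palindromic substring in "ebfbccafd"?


Input: "ebfbccafd"
Checking substrings for palindromes:
  [1:4] "bfb" (len 3) => palindrome
  [4:6] "cc" (len 2) => palindrome
Longest palindromic substring: "bfb" with length 3

3


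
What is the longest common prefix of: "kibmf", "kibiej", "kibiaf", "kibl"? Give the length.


Words: kibmf, kibiej, kibiaf, kibl
  Position 0: all 'k' => match
  Position 1: all 'i' => match
  Position 2: all 'b' => match
  Position 3: ('m', 'i', 'i', 'l') => mismatch, stop
LCP = "kib" (length 3)

3


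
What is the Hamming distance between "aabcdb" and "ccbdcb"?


Comparing "aabcdb" and "ccbdcb" position by position:
  Position 0: 'a' vs 'c' => differ
  Position 1: 'a' vs 'c' => differ
  Position 2: 'b' vs 'b' => same
  Position 3: 'c' vs 'd' => differ
  Position 4: 'd' vs 'c' => differ
  Position 5: 'b' vs 'b' => same
Total differences (Hamming distance): 4

4


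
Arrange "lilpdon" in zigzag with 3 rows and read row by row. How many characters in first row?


Zigzag "lilpdon" into 3 rows:
Placing characters:
  'l' => row 0
  'i' => row 1
  'l' => row 2
  'p' => row 1
  'd' => row 0
  'o' => row 1
  'n' => row 2
Rows:
  Row 0: "ld"
  Row 1: "ipo"
  Row 2: "ln"
First row length: 2

2


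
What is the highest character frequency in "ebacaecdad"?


Input: ebacaecdad
Character counts:
  'a': 3
  'b': 1
  'c': 2
  'd': 2
  'e': 2
Maximum frequency: 3

3


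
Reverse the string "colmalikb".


Input: colmalikb
Reading characters right to left:
  Position 8: 'b'
  Position 7: 'k'
  Position 6: 'i'
  Position 5: 'l'
  Position 4: 'a'
  Position 3: 'm'
  Position 2: 'l'
  Position 1: 'o'
  Position 0: 'c'
Reversed: bkilamloc

bkilamloc


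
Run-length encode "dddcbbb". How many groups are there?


Input: dddcbbb
Scanning for consecutive runs:
  Group 1: 'd' x 3 (positions 0-2)
  Group 2: 'c' x 1 (positions 3-3)
  Group 3: 'b' x 3 (positions 4-6)
Total groups: 3

3


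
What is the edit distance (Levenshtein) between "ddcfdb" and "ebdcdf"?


Computing edit distance: "ddcfdb" -> "ebdcdf"
DP table:
           e    b    d    c    d    f
      0    1    2    3    4    5    6
  d   1    1    2    2    3    4    5
  d   2    2    2    2    3    3    4
  c   3    3    3    3    2    3    4
  f   4    4    4    4    3    3    3
  d   5    5    5    4    4    3    4
  b   6    6    5    5    5    4    4
Edit distance = dp[6][6] = 4

4


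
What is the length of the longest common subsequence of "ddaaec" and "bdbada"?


LCS of "ddaaec" and "bdbada"
DP table:
           b    d    b    a    d    a
      0    0    0    0    0    0    0
  d   0    0    1    1    1    1    1
  d   0    0    1    1    1    2    2
  a   0    0    1    1    2    2    3
  a   0    0    1    1    2    2    3
  e   0    0    1    1    2    2    3
  c   0    0    1    1    2    2    3
LCS length = dp[6][6] = 3

3


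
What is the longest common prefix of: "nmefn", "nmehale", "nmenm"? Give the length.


Words: nmefn, nmehale, nmenm
  Position 0: all 'n' => match
  Position 1: all 'm' => match
  Position 2: all 'e' => match
  Position 3: ('f', 'h', 'n') => mismatch, stop
LCP = "nme" (length 3)

3


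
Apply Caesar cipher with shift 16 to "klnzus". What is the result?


Caesar cipher: shift "klnzus" by 16
  'k' (pos 10) + 16 = pos 0 = 'a'
  'l' (pos 11) + 16 = pos 1 = 'b'
  'n' (pos 13) + 16 = pos 3 = 'd'
  'z' (pos 25) + 16 = pos 15 = 'p'
  'u' (pos 20) + 16 = pos 10 = 'k'
  's' (pos 18) + 16 = pos 8 = 'i'
Result: abdpki

abdpki


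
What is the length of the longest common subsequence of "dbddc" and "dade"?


LCS of "dbddc" and "dade"
DP table:
           d    a    d    e
      0    0    0    0    0
  d   0    1    1    1    1
  b   0    1    1    1    1
  d   0    1    1    2    2
  d   0    1    1    2    2
  c   0    1    1    2    2
LCS length = dp[5][4] = 2

2


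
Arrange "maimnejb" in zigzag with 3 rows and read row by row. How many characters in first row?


Zigzag "maimnejb" into 3 rows:
Placing characters:
  'm' => row 0
  'a' => row 1
  'i' => row 2
  'm' => row 1
  'n' => row 0
  'e' => row 1
  'j' => row 2
  'b' => row 1
Rows:
  Row 0: "mn"
  Row 1: "ameb"
  Row 2: "ij"
First row length: 2

2


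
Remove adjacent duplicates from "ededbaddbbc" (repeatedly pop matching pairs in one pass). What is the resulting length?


Input: ededbaddbbc
Stack-based adjacent duplicate removal:
  Read 'e': push. Stack: e
  Read 'd': push. Stack: ed
  Read 'e': push. Stack: ede
  Read 'd': push. Stack: eded
  Read 'b': push. Stack: ededb
  Read 'a': push. Stack: ededba
  Read 'd': push. Stack: ededbad
  Read 'd': matches stack top 'd' => pop. Stack: ededba
  Read 'b': push. Stack: ededbab
  Read 'b': matches stack top 'b' => pop. Stack: ededba
  Read 'c': push. Stack: ededbac
Final stack: "ededbac" (length 7)

7
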